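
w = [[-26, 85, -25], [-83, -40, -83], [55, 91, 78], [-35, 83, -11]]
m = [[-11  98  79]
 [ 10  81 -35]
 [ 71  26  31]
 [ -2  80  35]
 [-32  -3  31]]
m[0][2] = 79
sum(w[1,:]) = -206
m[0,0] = -11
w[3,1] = 83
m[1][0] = 10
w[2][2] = 78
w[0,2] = -25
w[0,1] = 85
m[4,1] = -3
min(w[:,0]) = -83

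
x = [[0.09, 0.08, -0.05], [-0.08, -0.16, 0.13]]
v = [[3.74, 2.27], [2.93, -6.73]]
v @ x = [[0.16, -0.06, 0.11], [0.80, 1.31, -1.02]]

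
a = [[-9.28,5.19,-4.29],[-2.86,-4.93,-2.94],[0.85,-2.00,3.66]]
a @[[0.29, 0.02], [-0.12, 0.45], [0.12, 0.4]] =[[-3.83, 0.43], [-0.59, -3.45], [0.93, 0.58]]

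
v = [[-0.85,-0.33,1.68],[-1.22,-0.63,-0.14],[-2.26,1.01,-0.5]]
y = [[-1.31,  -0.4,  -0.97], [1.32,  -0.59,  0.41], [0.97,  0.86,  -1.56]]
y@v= [[3.79, -0.3, -1.66], [-1.33, 0.35, 2.10], [1.65, -2.44, 2.29]]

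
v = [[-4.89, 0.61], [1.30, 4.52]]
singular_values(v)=[5.19, 4.41]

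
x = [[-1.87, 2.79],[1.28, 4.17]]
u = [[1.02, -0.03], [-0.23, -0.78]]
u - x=[[2.89,-2.82], [-1.51,-4.95]]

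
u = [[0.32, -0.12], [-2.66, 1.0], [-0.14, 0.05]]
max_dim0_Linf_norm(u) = 2.66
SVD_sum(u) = [[0.32, -0.12], [-2.66, 1.0], [-0.14, 0.05]] + [[0.0, 0.0],[0.00, 0.0],[-0.0, -0.0]]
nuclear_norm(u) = 2.87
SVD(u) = [[-0.12, -0.11], [0.99, -0.06], [0.05, 0.99]] @ diag([2.866093836410741, 0.0024740429187672247]) @ [[-0.94, 0.35],[-0.35, -0.94]]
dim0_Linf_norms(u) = [2.66, 1.0]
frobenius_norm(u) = 2.87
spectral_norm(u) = 2.87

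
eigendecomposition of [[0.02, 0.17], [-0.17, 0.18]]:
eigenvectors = [[(0.33-0.62j), 0.33+0.62j], [0.71+0.00j, 0.71-0.00j]]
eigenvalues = [(0.1+0.15j), (0.1-0.15j)]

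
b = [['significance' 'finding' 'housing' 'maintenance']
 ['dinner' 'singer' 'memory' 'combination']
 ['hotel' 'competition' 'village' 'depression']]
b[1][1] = 'singer'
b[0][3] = 'maintenance'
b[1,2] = 'memory'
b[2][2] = 'village'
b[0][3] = 'maintenance'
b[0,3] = 'maintenance'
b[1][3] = 'combination'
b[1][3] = 'combination'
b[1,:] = ['dinner', 'singer', 'memory', 'combination']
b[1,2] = 'memory'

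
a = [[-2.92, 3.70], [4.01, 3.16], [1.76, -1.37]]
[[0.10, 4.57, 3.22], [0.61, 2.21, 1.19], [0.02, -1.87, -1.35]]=a @ [[0.08,-0.26,-0.24],  [0.09,1.03,0.68]]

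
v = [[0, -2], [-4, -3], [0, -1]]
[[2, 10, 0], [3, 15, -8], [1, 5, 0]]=v @ [[0, 0, 2], [-1, -5, 0]]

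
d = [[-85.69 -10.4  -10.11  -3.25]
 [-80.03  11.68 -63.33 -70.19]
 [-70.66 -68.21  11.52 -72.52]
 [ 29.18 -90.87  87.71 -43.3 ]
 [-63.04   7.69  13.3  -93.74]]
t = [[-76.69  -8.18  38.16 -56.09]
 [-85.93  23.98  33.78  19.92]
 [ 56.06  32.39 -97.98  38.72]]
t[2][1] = 32.39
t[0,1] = -8.18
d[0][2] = -10.11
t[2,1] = 32.39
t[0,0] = -76.69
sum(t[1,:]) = -8.25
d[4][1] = 7.69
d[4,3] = -93.74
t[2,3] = 38.72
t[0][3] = -56.09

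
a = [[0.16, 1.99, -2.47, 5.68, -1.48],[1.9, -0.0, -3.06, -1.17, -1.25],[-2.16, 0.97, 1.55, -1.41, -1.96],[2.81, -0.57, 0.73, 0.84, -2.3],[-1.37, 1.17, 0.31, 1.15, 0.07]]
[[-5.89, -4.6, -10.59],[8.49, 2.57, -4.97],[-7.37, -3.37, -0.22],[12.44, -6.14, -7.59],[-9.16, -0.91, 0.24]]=a @ [[2.43, -0.09, -0.80],[-4.59, 0.32, -0.05],[-0.58, -1.22, 0.62],[-0.15, -1.00, -0.99],[-1.54, 1.73, 2.17]]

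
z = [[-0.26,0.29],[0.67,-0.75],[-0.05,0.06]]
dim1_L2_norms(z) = [0.39, 1.01, 0.08]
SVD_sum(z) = [[-0.26, 0.29],[0.67, -0.75],[-0.05, 0.06]] + [[-0.00, -0.00],  [-0.0, -0.0],  [0.00, 0.0]]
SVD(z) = [[-0.36, -0.24], [0.93, -0.02], [-0.07, 0.97]] @ diag([1.0812919637781933, 0.0027729170016545525]) @ [[0.67, -0.75], [0.75, 0.67]]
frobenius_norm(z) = 1.08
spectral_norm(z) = 1.08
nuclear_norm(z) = 1.08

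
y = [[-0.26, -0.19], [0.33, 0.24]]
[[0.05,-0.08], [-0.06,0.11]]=y @ [[0.17, -0.27], [-0.50, 0.81]]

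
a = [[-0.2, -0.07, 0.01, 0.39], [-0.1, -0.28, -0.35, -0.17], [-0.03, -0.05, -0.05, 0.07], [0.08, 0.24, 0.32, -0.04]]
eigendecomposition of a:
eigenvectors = [[(0.79+0j), 0.78+0.00j, (0.78-0j), (0.42+0j)], [0.34+0.00j, (-0.47+0.23j), -0.47-0.23j, (-0.76+0j)], [0.18+0.00j, 0.05-0.13j, (0.05+0.13j), (0.48+0j)], [-0.48+0.00j, (0.19+0.27j), 0.19-0.27j, 0.09+0.00j]]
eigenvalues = [(-0.46+0j), (-0.06+0.11j), (-0.06-0.11j), (0.02+0j)]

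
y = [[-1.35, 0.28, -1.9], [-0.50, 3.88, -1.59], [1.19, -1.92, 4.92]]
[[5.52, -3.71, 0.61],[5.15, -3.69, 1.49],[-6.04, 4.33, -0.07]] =y@[[-4.01, 2.61, -0.87], [0.84, -0.61, 0.42], [0.07, 0.01, 0.36]]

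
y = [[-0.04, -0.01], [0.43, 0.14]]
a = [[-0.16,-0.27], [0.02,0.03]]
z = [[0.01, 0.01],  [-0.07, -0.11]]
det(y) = -0.00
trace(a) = -0.13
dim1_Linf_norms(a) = [0.27, 0.03]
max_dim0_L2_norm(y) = 0.43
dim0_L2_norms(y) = [0.43, 0.14]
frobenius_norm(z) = 0.13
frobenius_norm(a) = 0.32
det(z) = -0.00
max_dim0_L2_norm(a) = 0.27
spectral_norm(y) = 0.45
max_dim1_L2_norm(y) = 0.45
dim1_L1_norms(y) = [0.05, 0.57]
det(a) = 0.00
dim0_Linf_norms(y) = [0.43, 0.14]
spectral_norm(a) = 0.32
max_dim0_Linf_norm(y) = 0.43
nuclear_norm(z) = 0.13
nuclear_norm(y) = 0.46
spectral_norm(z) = 0.13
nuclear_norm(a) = 0.32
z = y @ a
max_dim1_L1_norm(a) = 0.43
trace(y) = 0.10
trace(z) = -0.10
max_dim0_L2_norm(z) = 0.11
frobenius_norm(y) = 0.45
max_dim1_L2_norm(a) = 0.31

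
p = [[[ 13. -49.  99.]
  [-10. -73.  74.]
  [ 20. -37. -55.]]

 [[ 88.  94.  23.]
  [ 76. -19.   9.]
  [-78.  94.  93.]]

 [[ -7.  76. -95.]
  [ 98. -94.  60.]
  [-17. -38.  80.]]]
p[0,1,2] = 74.0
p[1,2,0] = -78.0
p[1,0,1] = 94.0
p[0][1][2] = 74.0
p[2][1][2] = 60.0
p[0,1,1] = -73.0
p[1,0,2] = 23.0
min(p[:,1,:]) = -94.0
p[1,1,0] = 76.0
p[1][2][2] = 93.0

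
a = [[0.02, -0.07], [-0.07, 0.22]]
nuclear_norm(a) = 0.24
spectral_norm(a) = 0.24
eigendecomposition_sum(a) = [[-0.0, -0.0],[-0.00, -0.0]] + [[0.02, -0.07], [-0.07, 0.22]]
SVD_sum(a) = [[0.02, -0.07],[-0.07, 0.22]] + [[-0.00, -0.00], [-0.0, -0.0]]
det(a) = -0.00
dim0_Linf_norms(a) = [0.07, 0.22]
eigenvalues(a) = [-0.0, 0.24]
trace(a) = 0.24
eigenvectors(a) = [[-0.95, 0.30], [-0.30, -0.95]]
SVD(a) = [[-0.30, 0.95],[0.95, 0.3]] @ diag([0.24206555615733705, 0.002065556157337038]) @ [[-0.3, 0.95], [-0.95, -0.3]]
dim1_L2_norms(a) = [0.07, 0.23]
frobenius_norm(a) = 0.24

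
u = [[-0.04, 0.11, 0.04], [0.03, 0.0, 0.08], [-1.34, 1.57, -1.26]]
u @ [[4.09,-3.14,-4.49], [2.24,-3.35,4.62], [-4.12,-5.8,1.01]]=[[-0.08, -0.47, 0.73], [-0.21, -0.56, -0.05], [3.23, 6.26, 12.0]]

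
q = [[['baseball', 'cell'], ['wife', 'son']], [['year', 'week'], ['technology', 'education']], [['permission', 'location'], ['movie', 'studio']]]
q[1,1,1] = 'education'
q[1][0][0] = 'year'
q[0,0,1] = 'cell'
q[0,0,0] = 'baseball'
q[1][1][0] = 'technology'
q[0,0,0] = 'baseball'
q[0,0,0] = 'baseball'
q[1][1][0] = 'technology'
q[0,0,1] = 'cell'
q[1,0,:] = ['year', 'week']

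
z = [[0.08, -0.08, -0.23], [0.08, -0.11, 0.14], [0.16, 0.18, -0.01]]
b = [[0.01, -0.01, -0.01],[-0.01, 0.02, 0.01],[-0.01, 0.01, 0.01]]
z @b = [[0.00, -0.0, -0.0], [0.00, -0.00, -0.0], [-0.0, 0.00, 0.00]]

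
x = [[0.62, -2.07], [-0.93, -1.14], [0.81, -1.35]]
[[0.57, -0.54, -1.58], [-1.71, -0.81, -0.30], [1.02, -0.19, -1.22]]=x@[[1.59, 0.40, -0.45], [0.2, 0.38, 0.63]]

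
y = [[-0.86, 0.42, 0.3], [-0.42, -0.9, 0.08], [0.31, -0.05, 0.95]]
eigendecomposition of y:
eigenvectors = [[(0.01-0.7j), 0.01+0.70j, (0.16+0j)], [(0.71+0j), (0.71-0j), 0.01+0.00j], [-0.01+0.11j, -0.01-0.11j, 0.99+0.00j]]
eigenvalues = [(-0.91+0.42j), (-0.91-0.42j), (1+0j)]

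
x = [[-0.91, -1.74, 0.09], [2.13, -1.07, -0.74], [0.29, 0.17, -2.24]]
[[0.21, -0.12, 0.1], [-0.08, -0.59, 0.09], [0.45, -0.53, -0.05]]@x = [[-0.42, -0.22, -0.12],[-1.16, 0.79, 0.23],[-1.55, -0.22, 0.54]]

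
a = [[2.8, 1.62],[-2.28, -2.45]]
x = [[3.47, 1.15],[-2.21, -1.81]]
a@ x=[[6.14, 0.29], [-2.50, 1.81]]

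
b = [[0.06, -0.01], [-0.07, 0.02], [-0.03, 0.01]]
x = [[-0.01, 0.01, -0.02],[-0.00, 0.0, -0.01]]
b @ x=[[-0.00, 0.00, -0.00], [0.00, -0.0, 0.00], [0.0, -0.0, 0.00]]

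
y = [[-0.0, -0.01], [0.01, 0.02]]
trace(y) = 0.02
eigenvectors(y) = [[-0.71, -0.71], [0.71, 0.71]]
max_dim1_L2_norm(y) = 0.02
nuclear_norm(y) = 0.03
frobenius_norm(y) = 0.02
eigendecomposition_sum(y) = [[-26381475822152.19, -26381475822152.2],[26381475822152.20, 26381475822152.20]] + [[26381475822152.2, 26381475822152.19], [-26381475822152.2, -26381475822152.19]]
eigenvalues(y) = [0.01, 0.01]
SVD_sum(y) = [[-0.00, -0.01],[0.01, 0.02]] + [[0.00, -0.0], [0.00, -0.0]]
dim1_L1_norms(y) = [0.01, 0.03]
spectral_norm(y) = 0.02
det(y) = 0.00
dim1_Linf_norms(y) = [0.01, 0.02]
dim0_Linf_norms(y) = [0.01, 0.02]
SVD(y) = [[-0.38, 0.92], [0.92, 0.38]] @ diag([0.02414213562373095, 0.0041421356237309505]) @ [[0.38,0.92], [0.92,-0.38]]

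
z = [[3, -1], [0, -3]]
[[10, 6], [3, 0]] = z @ [[3, 2], [-1, 0]]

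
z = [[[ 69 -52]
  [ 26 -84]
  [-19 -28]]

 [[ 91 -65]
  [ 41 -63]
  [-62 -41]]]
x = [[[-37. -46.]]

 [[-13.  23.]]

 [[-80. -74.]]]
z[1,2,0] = -62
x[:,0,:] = [[-37.0, -46.0], [-13.0, 23.0], [-80.0, -74.0]]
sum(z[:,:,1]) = -333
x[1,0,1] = 23.0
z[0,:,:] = [[69, -52], [26, -84], [-19, -28]]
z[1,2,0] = -62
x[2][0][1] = -74.0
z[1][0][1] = -65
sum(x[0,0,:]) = -83.0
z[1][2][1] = -41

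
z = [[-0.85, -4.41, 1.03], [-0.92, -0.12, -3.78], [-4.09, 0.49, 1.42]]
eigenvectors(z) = [[0.67+0.00j, (-0.15-0.53j), (-0.15+0.53j)], [(0.59+0j), -0.19+0.50j, (-0.19-0.5j)], [(0.45+0j), (0.64+0j), (0.64-0j)]]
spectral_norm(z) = 4.91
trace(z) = 0.45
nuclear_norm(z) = 12.81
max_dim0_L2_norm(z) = 4.44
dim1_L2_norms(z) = [4.61, 3.89, 4.36]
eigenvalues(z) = [(-4.04+0j), (2.25+3.72j), (2.25-3.72j)]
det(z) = -76.34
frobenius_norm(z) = 7.44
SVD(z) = [[-0.79, 0.55, -0.28], [0.32, -0.02, -0.95], [-0.53, -0.83, -0.16]] @ diag([4.914510019737036, 4.136721472089539, 3.755053492063406]) @ [[0.51, 0.65, -0.57], [0.72, -0.69, -0.13], [0.47, 0.34, 0.81]]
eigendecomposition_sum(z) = [[(-1.76-0j),  (-1.86+0j),  (-0.96-0j)], [(-1.55-0j),  (-1.64+0j),  (-0.84-0j)], [-1.18-0.00j,  (-1.25+0j),  -0.64-0.00j]] + [[0.46+1.16j, -1.27-0.40j, 0.99-1.20j], [(0.32-1.16j), (0.76+1.05j), -1.47+0.36j], [-1.45+0.14j, 0.87-1.31j, (1.03+1.51j)]] + [[(0.46-1.16j), -1.27+0.40j, 0.99+1.20j],[0.32+1.16j, 0.76-1.05j, -1.47-0.36j],[-1.45-0.14j, 0.87+1.31j, 1.03-1.51j]]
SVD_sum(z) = [[-1.99, -2.49, 2.18], [0.82, 1.02, -0.9], [-1.33, -1.67, 1.46]] + [[1.63, -1.56, -0.3], [-0.05, 0.05, 0.01], [-2.47, 2.37, 0.46]] + [[-0.5, -0.35, -0.85], [-1.68, -1.2, -2.89], [-0.29, -0.21, -0.50]]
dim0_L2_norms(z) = [4.28, 4.44, 4.17]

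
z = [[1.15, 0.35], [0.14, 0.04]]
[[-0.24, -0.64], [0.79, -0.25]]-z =[[-1.39, -0.99], [0.65, -0.29]]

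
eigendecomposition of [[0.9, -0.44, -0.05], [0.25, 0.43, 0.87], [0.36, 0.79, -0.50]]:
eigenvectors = [[0.71+0.00j, 0.71-0.00j, -0.09+0.00j], [(-0.03-0.61j), -0.03+0.61j, (-0.5+0j)], [(0.06-0.36j), (0.06+0.36j), 0.86+0.00j]]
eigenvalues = [(0.92+0.4j), (0.92-0.4j), (-1+0j)]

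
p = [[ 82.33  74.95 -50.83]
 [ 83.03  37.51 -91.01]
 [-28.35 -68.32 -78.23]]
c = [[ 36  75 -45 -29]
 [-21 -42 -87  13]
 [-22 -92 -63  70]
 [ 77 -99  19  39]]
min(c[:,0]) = -22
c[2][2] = -63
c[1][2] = -87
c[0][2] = -45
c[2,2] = -63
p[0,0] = 82.33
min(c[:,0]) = -22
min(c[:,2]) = -87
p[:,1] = [74.95, 37.51, -68.32]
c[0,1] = 75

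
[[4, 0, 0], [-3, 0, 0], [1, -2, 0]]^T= [[4, -3, 1], [0, 0, -2], [0, 0, 0]]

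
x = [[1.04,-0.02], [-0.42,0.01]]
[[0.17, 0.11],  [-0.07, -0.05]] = x @ [[0.17, 0.11], [0.11, 0.07]]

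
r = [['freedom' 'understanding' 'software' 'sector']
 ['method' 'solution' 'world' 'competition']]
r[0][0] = 'freedom'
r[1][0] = 'method'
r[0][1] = 'understanding'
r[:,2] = ['software', 'world']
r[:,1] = ['understanding', 'solution']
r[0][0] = 'freedom'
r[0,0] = 'freedom'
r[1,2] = 'world'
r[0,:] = ['freedom', 'understanding', 'software', 'sector']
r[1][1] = 'solution'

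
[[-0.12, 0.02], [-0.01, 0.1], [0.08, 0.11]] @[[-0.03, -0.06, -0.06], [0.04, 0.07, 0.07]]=[[0.0, 0.01, 0.01], [0.00, 0.01, 0.01], [0.00, 0.00, 0.00]]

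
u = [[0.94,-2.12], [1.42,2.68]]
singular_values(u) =[3.47, 1.59]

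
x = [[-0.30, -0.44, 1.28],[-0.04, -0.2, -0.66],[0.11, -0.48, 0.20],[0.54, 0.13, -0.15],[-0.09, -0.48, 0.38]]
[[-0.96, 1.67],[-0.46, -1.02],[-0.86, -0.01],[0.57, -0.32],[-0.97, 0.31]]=x@[[0.61, -0.34], [1.96, 0.54], [0.07, 1.41]]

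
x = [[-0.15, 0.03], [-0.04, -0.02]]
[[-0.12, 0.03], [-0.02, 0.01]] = x @ [[0.75,-0.17],  [-0.26,0.06]]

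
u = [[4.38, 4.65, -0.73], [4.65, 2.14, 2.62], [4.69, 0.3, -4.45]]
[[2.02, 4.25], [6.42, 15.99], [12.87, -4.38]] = u @ [[2.51, 1.95], [-1.99, -0.45], [-0.38, 3.01]]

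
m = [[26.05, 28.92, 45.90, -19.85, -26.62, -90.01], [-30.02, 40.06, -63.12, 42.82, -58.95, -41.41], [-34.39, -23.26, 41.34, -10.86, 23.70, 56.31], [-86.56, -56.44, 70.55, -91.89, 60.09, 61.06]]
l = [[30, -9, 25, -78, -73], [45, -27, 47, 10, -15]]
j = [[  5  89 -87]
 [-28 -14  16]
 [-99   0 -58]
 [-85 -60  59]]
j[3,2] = 59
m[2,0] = -34.39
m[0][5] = -90.01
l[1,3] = 10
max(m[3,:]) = 70.55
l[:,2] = [25, 47]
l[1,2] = 47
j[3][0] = -85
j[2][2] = -58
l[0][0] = 30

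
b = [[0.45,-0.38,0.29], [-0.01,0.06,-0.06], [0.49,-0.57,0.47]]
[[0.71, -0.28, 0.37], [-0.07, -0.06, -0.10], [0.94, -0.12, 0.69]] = b @ [[0.93, -1.45, -0.73], [0.19, -0.32, -1.77], [1.26, 0.86, 0.08]]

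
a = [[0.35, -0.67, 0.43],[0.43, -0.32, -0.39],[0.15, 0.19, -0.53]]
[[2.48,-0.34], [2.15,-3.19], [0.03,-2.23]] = a@ [[1.06, -3.72], [-3.88, 0.77], [-1.15, 3.44]]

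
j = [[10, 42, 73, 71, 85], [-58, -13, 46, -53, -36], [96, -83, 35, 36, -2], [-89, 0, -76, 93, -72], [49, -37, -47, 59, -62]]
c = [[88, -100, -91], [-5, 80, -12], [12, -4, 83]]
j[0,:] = [10, 42, 73, 71, 85]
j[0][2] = 73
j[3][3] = 93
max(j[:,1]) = 42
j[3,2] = -76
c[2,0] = 12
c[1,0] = -5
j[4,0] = 49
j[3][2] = -76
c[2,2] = 83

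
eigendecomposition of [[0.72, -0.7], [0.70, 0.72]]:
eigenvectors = [[0.00+0.71j, -0.71j],[(0.71+0j), (0.71-0j)]]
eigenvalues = [(0.72+0.7j), (0.72-0.7j)]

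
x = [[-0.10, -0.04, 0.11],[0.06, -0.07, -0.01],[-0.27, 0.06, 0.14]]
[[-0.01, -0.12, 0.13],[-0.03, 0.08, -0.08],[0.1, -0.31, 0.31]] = x @[[-0.90, 0.72, -0.56], [-0.15, -0.5, 0.58], [-0.99, -0.61, 0.91]]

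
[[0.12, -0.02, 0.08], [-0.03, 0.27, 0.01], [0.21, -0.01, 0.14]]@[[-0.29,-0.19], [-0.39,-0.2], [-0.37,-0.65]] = [[-0.06, -0.07], [-0.1, -0.05], [-0.11, -0.13]]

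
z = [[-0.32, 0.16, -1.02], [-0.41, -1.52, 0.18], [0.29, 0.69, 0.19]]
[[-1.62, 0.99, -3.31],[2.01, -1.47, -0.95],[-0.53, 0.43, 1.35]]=z@ [[-0.24,  -2.84,  -1.21], [-1.08,  1.76,  1.41], [1.49,  0.20,  3.85]]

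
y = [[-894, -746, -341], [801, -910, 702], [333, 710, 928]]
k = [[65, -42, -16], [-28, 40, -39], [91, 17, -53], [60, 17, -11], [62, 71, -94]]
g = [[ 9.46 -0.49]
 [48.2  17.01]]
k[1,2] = -39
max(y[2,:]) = 928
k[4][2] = -94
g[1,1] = 17.01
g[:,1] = [-0.49, 17.01]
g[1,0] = 48.2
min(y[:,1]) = -910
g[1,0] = 48.2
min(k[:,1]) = -42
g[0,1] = -0.49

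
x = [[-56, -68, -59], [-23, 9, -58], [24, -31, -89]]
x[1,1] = 9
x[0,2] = -59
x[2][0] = 24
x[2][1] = -31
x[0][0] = -56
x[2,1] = -31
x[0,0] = -56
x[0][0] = -56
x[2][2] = -89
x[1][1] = 9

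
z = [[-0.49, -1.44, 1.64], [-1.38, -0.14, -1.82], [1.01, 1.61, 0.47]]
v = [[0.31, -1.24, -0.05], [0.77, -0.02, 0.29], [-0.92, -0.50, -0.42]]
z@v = [[-2.77, -0.18, -1.08], [1.14, 2.62, 0.79], [1.12, -1.52, 0.22]]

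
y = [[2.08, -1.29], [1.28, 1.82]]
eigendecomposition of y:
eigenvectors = [[0.71+0.00j,(0.71-0j)], [(0.07-0.7j),(0.07+0.7j)]]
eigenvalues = [(1.95+1.28j), (1.95-1.28j)]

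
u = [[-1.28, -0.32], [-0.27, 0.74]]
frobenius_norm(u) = 1.54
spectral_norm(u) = 1.32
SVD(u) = [[-1.00, -0.1], [-0.1, 1.0]] @ diag([1.3233550132902954, 0.781045138772045]) @ [[0.98, 0.19],[-0.19, 0.98]]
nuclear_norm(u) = 2.10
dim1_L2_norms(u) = [1.32, 0.79]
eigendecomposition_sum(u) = [[-1.3,  -0.2], [-0.17,  -0.03]] + [[0.02,-0.12],[-0.10,0.77]]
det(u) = -1.03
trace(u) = -0.54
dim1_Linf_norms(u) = [1.28, 0.74]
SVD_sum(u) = [[-1.29, -0.25], [-0.12, -0.02]] + [[0.01, -0.07],[-0.15, 0.76]]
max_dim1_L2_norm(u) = 1.32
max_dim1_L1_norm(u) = 1.6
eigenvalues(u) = [-1.32, 0.78]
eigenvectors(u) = [[-0.99, 0.15], [-0.13, -0.99]]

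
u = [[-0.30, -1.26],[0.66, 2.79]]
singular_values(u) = [3.15, 0.0]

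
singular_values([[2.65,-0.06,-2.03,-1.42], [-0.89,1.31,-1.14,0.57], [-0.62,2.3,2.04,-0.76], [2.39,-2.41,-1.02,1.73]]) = [5.31, 3.02, 2.11, 1.22]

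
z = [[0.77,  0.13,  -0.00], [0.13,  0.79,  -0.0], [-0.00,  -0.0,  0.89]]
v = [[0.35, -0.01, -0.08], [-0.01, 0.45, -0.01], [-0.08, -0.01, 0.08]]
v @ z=[[0.27, 0.04, -0.07], [0.05, 0.35, -0.01], [-0.06, -0.02, 0.07]]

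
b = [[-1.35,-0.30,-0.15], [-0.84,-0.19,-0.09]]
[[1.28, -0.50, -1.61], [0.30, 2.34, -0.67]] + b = [[-0.07, -0.8, -1.76], [-0.54, 2.15, -0.76]]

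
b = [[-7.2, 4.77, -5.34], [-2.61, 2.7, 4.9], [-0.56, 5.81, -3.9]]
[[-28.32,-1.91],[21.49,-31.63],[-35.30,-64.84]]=b @ [[-1.7, -6.79], [-2.85, -13.56], [5.05, -2.60]]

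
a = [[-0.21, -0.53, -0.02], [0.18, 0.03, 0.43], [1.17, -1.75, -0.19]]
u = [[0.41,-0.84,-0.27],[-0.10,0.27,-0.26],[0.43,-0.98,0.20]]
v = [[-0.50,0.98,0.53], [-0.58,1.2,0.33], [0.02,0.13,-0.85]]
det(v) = 0.00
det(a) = -0.43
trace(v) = -0.15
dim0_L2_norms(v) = [0.77, 1.55, 1.05]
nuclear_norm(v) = 2.70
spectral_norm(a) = 2.14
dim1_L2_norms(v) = [1.22, 1.37, 0.86]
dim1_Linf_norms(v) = [0.98, 1.2, 0.85]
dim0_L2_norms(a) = [1.2, 1.83, 0.47]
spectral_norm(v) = 1.84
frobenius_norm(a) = 2.24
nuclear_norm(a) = 3.06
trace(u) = 0.88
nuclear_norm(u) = 1.88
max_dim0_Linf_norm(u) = 0.98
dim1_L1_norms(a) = [0.76, 0.64, 3.11]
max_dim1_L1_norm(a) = 3.11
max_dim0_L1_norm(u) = 2.09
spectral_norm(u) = 1.45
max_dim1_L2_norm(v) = 1.37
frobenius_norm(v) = 2.03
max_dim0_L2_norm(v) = 1.55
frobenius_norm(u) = 1.51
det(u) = -0.00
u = a @ v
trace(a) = -0.37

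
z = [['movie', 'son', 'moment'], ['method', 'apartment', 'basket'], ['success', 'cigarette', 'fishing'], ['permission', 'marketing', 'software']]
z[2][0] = 'success'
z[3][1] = 'marketing'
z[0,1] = 'son'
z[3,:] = ['permission', 'marketing', 'software']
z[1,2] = 'basket'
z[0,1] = 'son'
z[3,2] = 'software'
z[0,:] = ['movie', 'son', 'moment']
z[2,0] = 'success'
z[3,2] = 'software'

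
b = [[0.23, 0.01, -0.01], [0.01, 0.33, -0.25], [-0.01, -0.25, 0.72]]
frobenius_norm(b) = 0.90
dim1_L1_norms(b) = [0.25, 0.59, 0.98]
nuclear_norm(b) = 1.28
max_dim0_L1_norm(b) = 0.98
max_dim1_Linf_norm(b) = 0.72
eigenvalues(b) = [0.84, 0.23, 0.21]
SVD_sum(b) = [[0.0, 0.01, -0.02], [0.01, 0.16, -0.33], [-0.02, -0.33, 0.68]] + [[0.22, 0.04, 0.02], [0.04, 0.01, 0.00], [0.02, 0.0, 0.0]] + [[0.01, -0.04, -0.02], [-0.04, 0.16, 0.08], [-0.02, 0.08, 0.04]]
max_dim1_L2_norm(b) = 0.76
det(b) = 0.04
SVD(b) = [[-0.02, 0.98, -0.20],[-0.44, 0.17, 0.88],[0.9, 0.11, 0.43]] @ diag([0.8423488655972151, 0.23063934951407433, 0.20701178488871075]) @ [[-0.02, -0.44, 0.90], [0.98, 0.17, 0.11], [-0.20, 0.88, 0.43]]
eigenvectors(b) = [[0.02, 0.98, -0.20], [0.44, 0.17, 0.88], [-0.9, 0.11, 0.43]]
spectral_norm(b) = 0.84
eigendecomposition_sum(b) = [[0.00,0.01,-0.02], [0.01,0.16,-0.33], [-0.02,-0.33,0.68]] + [[0.22,  0.04,  0.02], [0.04,  0.01,  0.00], [0.02,  0.00,  0.0]] + [[0.01, -0.04, -0.02],[-0.04, 0.16, 0.08],[-0.02, 0.08, 0.04]]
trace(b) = 1.28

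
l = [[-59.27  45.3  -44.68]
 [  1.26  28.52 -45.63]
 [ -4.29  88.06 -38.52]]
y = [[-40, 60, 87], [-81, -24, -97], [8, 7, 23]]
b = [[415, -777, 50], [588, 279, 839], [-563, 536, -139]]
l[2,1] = 88.06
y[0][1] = 60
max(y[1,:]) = -24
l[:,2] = [-44.68, -45.63, -38.52]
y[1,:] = [-81, -24, -97]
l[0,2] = -44.68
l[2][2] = -38.52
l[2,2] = -38.52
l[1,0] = 1.26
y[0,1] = 60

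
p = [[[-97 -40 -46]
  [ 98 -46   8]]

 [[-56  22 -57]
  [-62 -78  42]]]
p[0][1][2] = 8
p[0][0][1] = -40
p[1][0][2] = -57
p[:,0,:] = [[-97, -40, -46], [-56, 22, -57]]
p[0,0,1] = -40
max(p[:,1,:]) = 98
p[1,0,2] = -57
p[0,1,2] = 8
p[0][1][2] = 8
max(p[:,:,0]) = 98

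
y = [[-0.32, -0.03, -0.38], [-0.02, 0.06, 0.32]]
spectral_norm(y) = 0.56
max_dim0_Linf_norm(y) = 0.38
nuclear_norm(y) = 0.76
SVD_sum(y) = [[-0.23, -0.05, -0.43],  [0.13, 0.03, 0.24]] + [[-0.09, 0.02, 0.05],[-0.15, 0.03, 0.08]]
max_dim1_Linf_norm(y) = 0.38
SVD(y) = [[-0.87, 0.49], [0.49, 0.87]] @ diag([0.5601127941202397, 0.2009319732218297]) @ [[0.48,0.1,0.87], [-0.87,0.19,0.46]]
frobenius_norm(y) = 0.60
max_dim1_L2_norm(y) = 0.5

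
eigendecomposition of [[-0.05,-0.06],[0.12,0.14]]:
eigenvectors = [[-0.75, 0.40], [0.66, -0.92]]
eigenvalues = [0.0, 0.09]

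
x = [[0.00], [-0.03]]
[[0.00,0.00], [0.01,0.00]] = x @ [[-0.17,-0.14]]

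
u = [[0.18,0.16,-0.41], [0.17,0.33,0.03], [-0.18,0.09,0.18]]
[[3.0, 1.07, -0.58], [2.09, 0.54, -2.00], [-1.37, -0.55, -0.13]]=u @ [[6.06, 1.99, -3.08], [3.51, 0.75, -4.33], [-3.29, -1.45, -1.63]]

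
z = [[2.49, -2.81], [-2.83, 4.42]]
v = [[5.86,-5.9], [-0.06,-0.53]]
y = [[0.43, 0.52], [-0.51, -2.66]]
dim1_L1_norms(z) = [5.3, 7.25]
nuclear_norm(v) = 8.74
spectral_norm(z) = 6.44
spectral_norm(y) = 2.77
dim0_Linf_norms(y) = [0.51, 2.66]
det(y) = -0.88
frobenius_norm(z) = 6.45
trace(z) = 6.91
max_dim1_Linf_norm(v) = 5.9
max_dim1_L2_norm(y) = 2.71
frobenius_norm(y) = 2.79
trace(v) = 5.33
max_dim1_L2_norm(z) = 5.25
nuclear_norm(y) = 3.09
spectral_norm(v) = 8.32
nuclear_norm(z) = 6.91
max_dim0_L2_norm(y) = 2.71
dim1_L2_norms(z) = [3.75, 5.25]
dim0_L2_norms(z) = [3.77, 5.24]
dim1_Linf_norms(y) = [0.52, 2.66]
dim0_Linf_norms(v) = [5.86, 5.9]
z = y @ v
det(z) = 3.05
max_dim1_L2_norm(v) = 8.32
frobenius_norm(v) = 8.33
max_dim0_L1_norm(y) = 3.18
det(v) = -3.46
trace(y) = -2.23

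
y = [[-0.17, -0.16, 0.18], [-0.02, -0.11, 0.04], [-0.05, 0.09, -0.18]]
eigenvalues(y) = [(-0.07+0j), (-0.19+0.07j), (-0.19-0.07j)]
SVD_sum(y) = [[-0.10, -0.17, 0.2], [-0.04, -0.06, 0.07], [0.06, 0.1, -0.12]] + [[-0.06, -0.00, -0.03], [-0.00, -0.00, -0.00], [-0.11, -0.0, -0.06]] + [[-0.00, 0.01, 0.01],[0.02, -0.05, -0.03],[0.00, -0.01, -0.00]]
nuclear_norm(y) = 0.55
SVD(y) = [[-0.83, 0.50, -0.26], [-0.30, 0.01, 0.96], [0.48, 0.87, 0.14]] @ diag([0.34515628863934583, 0.1442509589317611, 0.06370869061580181]) @ [[0.36, 0.60, -0.72], [-0.89, -0.02, -0.46], [0.29, -0.80, -0.53]]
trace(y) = -0.46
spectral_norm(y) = 0.35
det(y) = -0.00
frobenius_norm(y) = 0.38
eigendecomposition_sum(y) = [[-0.00+0.00j, -0j, 0.00-0.00j],[0.02-0.00j, (-0.07+0j), -0.00+0.00j],[(0.01-0j), (-0.06+0j), -0.00+0.00j]] + [[(-0.08+0.07j), (-0.08-0.2j), (0.09+0.24j)],[-0.02+0.01j, (-0.02-0.04j), (0.02+0.05j)],[-0.03-0.03j, (0.08-0.05j), (-0.09+0.05j)]] + [[(-0.08-0.07j), -0.08+0.20j, (0.09-0.24j)], [(-0.02-0.01j), -0.02+0.04j, 0.02-0.05j], [-0.03+0.03j, (0.08+0.05j), -0.09-0.05j]]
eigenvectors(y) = [[(0.03+0j), (0.91+0j), (0.91-0j)], [-0.75+0.00j, 0.19-0.00j, 0.19+0.00j], [-0.66+0.00j, 0.06+0.37j, (0.06-0.37j)]]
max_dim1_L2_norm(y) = 0.29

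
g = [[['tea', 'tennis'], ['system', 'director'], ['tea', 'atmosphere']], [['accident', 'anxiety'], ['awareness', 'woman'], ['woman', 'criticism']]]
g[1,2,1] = 'criticism'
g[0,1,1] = 'director'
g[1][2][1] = 'criticism'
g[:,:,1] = [['tennis', 'director', 'atmosphere'], ['anxiety', 'woman', 'criticism']]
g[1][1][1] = 'woman'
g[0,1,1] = 'director'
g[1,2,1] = 'criticism'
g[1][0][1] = 'anxiety'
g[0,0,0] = 'tea'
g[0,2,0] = 'tea'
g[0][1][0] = 'system'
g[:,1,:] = [['system', 'director'], ['awareness', 'woman']]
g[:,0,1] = ['tennis', 'anxiety']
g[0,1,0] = 'system'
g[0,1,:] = ['system', 'director']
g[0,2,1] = 'atmosphere'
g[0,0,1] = 'tennis'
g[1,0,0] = 'accident'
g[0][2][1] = 'atmosphere'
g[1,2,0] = 'woman'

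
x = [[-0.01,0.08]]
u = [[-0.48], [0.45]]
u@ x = [[0.00, -0.04], [-0.00, 0.04]]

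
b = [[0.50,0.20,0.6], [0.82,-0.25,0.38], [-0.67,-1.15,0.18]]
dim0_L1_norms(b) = [1.99, 1.6, 1.16]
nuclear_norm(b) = 2.86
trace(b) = 0.43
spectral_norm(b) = 1.45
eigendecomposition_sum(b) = [[0.34+0.21j, (-0.02+0.27j), 0.29-0.12j], [0.29+0.11j, (0.03+0.21j), (0.21-0.14j)], [(-0.44+0.47j), (-0.43-0.11j), (0.1+0.5j)]] + [[0.34-0.21j, -0.02-0.27j, (0.29+0.12j)], [0.29-0.11j, (0.03-0.21j), (0.21+0.14j)], [(-0.44-0.47j), -0.43+0.11j, 0.10-0.50j]] + [[-0.17+0.00j,0.23-0.00j,0.02+0.00j], [0.23-0.00j,(-0.31+0j),-0.03-0.00j], [0.22-0.00j,(-0.29+0j),(-0.03-0j)]]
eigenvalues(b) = [(0.47+0.92j), (0.47-0.92j), (-0.51+0j)]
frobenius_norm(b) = 1.83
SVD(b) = [[-0.40, -0.45, 0.80], [-0.33, -0.74, -0.59], [0.85, -0.5, 0.15]] @ diag([1.4476122786889618, 1.0520161147621745, 0.3616362604463884]) @ [[-0.72,-0.68,-0.15],  [-0.47,0.64,-0.61],  [-0.51,0.37,0.78]]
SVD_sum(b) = [[0.42,0.40,0.09], [0.35,0.32,0.07], [-0.89,-0.83,-0.18]] + [[0.22, -0.3, 0.29], [0.37, -0.50, 0.47], [0.25, -0.34, 0.32]] + [[-0.15,0.11,0.22], [0.11,-0.08,-0.17], [-0.03,0.02,0.04]]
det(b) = -0.55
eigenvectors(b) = [[-0.09-0.48j, -0.09+0.48j, (-0.48+0j)], [-0.15-0.35j, (-0.15+0.35j), 0.64+0.00j], [(0.79+0j), (0.79-0j), (0.6+0j)]]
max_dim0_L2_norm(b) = 1.19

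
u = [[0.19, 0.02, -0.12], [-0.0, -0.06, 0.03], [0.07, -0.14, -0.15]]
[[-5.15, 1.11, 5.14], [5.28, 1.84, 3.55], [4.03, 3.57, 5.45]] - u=[[-5.34, 1.09, 5.26], [5.28, 1.90, 3.52], [3.96, 3.71, 5.60]]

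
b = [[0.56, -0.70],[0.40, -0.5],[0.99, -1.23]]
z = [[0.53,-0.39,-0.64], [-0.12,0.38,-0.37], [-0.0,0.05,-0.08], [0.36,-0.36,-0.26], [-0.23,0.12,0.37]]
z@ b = [[-0.49, 0.61], [-0.28, 0.35], [-0.06, 0.07], [-0.2, 0.25], [0.29, -0.35]]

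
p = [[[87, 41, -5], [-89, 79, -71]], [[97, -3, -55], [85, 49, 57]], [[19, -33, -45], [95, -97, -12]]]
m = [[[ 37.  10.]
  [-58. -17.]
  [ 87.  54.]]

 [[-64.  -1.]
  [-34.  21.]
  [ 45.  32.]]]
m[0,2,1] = 54.0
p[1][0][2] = -55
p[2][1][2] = -12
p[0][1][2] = -71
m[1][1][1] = 21.0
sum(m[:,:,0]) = 13.0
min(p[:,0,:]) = -55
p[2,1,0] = 95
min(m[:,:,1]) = -17.0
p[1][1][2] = 57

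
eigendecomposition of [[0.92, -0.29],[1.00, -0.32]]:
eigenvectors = [[0.68, 0.3],[0.73, 0.95]]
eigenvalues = [0.61, -0.01]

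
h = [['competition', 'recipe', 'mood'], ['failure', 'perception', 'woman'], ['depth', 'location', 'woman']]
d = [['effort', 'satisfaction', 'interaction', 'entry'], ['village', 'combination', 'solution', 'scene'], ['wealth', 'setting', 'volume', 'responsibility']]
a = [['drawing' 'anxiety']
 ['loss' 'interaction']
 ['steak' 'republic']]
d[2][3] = 'responsibility'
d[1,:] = ['village', 'combination', 'solution', 'scene']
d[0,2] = 'interaction'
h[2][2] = 'woman'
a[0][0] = 'drawing'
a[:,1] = ['anxiety', 'interaction', 'republic']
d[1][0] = 'village'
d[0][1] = 'satisfaction'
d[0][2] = 'interaction'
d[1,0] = 'village'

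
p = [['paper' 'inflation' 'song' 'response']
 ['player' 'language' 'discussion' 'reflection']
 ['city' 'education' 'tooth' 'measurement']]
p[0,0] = 'paper'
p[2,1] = 'education'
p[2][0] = 'city'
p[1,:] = ['player', 'language', 'discussion', 'reflection']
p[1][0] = 'player'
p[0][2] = 'song'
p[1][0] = 'player'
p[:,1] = ['inflation', 'language', 'education']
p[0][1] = 'inflation'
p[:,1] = ['inflation', 'language', 'education']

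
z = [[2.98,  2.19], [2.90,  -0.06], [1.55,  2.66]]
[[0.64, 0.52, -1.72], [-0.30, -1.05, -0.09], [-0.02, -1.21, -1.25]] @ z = [[0.75, -3.20], [-4.08, -0.83], [-5.51, -3.30]]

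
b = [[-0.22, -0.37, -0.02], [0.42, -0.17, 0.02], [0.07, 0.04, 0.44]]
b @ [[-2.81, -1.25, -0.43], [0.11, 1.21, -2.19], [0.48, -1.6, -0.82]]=[[0.57,-0.14,0.92], [-1.19,-0.76,0.18], [0.02,-0.74,-0.48]]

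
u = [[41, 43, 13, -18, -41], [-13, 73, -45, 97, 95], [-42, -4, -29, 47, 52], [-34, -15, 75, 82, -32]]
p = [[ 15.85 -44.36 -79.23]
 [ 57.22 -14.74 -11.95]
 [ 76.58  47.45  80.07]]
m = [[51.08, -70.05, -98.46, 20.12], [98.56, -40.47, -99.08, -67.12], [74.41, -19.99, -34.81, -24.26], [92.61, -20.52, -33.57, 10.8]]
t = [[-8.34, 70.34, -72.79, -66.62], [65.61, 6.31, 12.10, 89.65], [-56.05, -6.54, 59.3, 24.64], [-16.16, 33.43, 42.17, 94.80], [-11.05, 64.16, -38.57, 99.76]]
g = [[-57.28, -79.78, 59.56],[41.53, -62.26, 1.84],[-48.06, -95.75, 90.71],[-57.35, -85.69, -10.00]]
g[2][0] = -48.06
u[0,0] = 41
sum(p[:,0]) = 149.64999999999998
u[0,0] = 41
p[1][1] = -14.74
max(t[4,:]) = 99.76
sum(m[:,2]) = -265.92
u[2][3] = 47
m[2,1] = -19.99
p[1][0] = 57.22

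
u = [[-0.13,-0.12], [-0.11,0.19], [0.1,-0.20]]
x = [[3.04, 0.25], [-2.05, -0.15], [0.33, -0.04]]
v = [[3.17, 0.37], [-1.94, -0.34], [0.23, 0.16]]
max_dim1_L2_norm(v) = 3.19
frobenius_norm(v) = 3.76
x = v + u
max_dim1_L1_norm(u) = 0.3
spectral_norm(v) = 3.76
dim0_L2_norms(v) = [3.72, 0.53]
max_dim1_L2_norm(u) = 0.22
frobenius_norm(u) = 0.36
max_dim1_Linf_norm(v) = 3.17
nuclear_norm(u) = 0.49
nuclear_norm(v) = 3.92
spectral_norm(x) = 3.69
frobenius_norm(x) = 3.69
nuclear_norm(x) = 3.76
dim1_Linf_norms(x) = [3.04, 2.05, 0.33]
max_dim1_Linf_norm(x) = 3.04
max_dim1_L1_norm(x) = 3.29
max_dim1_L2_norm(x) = 3.05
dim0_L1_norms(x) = [5.42, 0.44]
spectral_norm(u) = 0.32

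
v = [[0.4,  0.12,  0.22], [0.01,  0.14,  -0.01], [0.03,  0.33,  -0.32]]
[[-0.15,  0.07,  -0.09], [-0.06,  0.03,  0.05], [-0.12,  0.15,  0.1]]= v@[[-0.18, 0.28, -0.38],  [-0.45, 0.14, 0.40],  [-0.12, -0.29, 0.05]]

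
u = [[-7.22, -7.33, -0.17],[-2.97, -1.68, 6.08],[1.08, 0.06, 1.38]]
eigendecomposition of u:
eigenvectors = [[(0.92+0j), (0.59-0.13j), (0.59+0.13j)], [0.38+0.00j, (-0.73+0j), (-0.73-0j)], [-0.09+0.00j, -0.07-0.30j, (-0.07+0.3j)]]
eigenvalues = [(-10.24+0j), (1.36+1.98j), (1.36-1.98j)]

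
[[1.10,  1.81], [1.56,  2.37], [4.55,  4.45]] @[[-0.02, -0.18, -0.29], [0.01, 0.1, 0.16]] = [[-0.00, -0.02, -0.03], [-0.01, -0.04, -0.07], [-0.05, -0.37, -0.61]]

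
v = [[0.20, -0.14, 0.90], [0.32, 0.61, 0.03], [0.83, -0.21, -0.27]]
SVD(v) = [[0.78,0.62,0.05],[-0.17,0.29,-0.94],[-0.6,0.73,0.33]] @ diag([0.9512294217210765, 0.9034894804443643, 0.6555679567966685]) @ [[-0.42,-0.09,0.9], [0.91,-0.07,0.41], [-0.03,-0.99,-0.11]]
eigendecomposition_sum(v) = [[-0.34+0.00j, (0.03-0j), 0.46-0.00j], [0.06-0.00j, -0.01+0.00j, -0.08+0.00j], [0.44-0.00j, -0.04+0.00j, (-0.59+0j)]] + [[0.27-0.04j, (-0.09+0.32j), (0.22-0.08j)], [(0.13-0.33j), (0.31+0.31j), (0.06-0.3j)], [(0.19-0.01j), -0.08+0.22j, 0.16-0.04j]] + [[0.27+0.04j, (-0.09-0.32j), 0.22+0.08j], [0.13+0.33j, 0.31-0.31j, (0.06+0.3j)], [(0.19+0.01j), -0.08-0.22j, (0.16+0.04j)]]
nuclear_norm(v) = 2.51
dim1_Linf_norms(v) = [0.9, 0.61, 0.83]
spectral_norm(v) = 0.95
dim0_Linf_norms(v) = [0.83, 0.61, 0.9]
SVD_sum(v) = [[-0.31, -0.07, 0.67],[0.07, 0.01, -0.15],[0.24, 0.05, -0.52]] + [[0.51, -0.04, 0.23], [0.24, -0.02, 0.11], [0.60, -0.05, 0.27]] + [[-0.0, -0.03, -0.0],[0.02, 0.61, 0.07],[-0.01, -0.22, -0.02]]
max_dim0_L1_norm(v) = 1.35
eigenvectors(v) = [[(0.61+0j), (-0.28-0.48j), -0.28+0.48j],[-0.11+0.00j, (-0.73+0j), -0.73-0.00j],[(-0.79+0j), -0.16-0.36j, -0.16+0.36j]]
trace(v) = 0.54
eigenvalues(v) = [(-0.94+0j), (0.74+0.23j), (0.74-0.23j)]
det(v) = -0.56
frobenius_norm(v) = 1.47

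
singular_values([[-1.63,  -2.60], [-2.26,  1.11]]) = [3.1, 2.48]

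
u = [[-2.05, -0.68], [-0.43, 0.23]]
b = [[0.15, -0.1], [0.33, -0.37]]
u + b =[[-1.90, -0.78],[-0.1, -0.14]]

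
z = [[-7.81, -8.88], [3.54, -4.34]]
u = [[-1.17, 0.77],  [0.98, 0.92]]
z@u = [[0.44, -14.18], [-8.40, -1.27]]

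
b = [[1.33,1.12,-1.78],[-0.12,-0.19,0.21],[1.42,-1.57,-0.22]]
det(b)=-0.017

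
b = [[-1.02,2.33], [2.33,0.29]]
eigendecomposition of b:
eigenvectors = [[-0.80, -0.6], [0.6, -0.80]]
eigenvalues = [-2.79, 2.06]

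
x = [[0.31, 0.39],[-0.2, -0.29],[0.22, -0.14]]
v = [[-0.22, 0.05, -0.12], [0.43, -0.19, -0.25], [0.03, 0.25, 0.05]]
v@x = [[-0.1, -0.08], [0.12, 0.26], [-0.03, -0.07]]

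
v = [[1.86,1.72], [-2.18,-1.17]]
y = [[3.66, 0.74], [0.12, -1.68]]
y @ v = [[5.19, 5.43],[3.89, 2.17]]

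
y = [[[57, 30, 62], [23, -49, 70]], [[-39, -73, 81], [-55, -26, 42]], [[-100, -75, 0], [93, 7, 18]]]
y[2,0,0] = -100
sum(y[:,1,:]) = 123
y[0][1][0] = 23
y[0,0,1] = 30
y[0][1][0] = 23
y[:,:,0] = [[57, 23], [-39, -55], [-100, 93]]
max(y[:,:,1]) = 30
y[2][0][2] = 0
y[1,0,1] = -73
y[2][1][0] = 93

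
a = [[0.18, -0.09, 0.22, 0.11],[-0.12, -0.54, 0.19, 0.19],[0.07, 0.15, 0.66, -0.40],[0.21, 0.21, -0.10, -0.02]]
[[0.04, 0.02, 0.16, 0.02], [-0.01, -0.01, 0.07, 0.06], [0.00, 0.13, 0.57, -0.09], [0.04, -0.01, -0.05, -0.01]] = a @ [[0.2, -0.02, -0.01, 0.01], [-0.02, 0.05, 0.15, -0.06], [-0.01, 0.15, 0.82, -0.02], [0.01, -0.06, -0.02, 0.17]]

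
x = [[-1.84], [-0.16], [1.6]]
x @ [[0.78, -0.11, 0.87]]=[[-1.44, 0.20, -1.60], [-0.12, 0.02, -0.14], [1.25, -0.18, 1.39]]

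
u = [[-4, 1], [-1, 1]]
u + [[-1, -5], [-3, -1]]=[[-5, -4], [-4, 0]]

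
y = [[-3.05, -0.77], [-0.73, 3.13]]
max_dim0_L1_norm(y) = 3.9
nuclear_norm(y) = 6.36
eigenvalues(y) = [-3.14, 3.22]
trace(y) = 0.08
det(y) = -10.11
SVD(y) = [[-0.34, 0.94], [0.94, 0.34]] @ diag([3.224438328086661, 3.134995608986669]) @ [[0.11,0.99], [-0.99,0.11]]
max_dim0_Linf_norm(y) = 3.13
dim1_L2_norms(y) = [3.15, 3.21]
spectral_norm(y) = 3.22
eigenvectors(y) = [[-0.99, 0.12], [-0.12, -0.99]]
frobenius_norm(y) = 4.50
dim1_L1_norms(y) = [3.82, 3.86]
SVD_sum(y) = [[-0.12, -1.10], [0.34, 3.01]] + [[-2.93, 0.33], [-1.07, 0.12]]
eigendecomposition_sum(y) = [[-3.1, -0.38], [-0.36, -0.04]] + [[0.05, -0.39], [-0.37, 3.17]]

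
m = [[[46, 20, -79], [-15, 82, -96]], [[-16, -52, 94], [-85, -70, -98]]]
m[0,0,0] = 46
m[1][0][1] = -52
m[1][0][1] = -52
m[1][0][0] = -16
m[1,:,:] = [[-16, -52, 94], [-85, -70, -98]]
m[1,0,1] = -52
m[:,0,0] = [46, -16]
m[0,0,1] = 20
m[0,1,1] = 82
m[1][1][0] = -85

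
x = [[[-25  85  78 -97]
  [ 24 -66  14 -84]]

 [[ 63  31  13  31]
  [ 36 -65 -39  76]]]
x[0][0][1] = 85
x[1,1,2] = -39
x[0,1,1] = -66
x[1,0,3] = 31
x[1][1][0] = 36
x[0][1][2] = 14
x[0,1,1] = -66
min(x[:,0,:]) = -97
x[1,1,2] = -39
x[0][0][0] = -25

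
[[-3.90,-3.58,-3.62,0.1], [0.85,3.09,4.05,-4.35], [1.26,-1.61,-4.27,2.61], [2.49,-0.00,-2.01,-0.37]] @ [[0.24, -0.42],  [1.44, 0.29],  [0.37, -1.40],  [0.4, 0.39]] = [[-7.39, 5.71],[4.41, -6.83],[-2.55, 6.0],[-0.29, 1.62]]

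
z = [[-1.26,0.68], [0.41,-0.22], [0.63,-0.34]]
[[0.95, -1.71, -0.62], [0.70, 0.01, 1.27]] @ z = [[-2.29, 1.23],[-0.08, 0.04]]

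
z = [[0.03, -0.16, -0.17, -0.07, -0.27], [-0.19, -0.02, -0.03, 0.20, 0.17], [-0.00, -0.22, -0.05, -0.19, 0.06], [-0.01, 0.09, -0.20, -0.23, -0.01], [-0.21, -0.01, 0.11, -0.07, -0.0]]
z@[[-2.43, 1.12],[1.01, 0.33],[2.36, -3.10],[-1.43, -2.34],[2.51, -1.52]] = [[-1.21, 1.08], [0.51, -0.85], [0.08, 0.44], [-0.05, 1.19], [0.86, -0.42]]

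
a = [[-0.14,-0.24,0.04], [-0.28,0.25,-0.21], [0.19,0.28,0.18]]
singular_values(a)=[0.45, 0.44, 0.11]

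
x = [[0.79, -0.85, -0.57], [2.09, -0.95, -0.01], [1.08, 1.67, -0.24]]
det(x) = -2.80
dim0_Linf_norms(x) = [2.09, 1.67, 0.57]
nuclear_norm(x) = 5.13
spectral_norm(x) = 2.57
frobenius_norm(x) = 3.31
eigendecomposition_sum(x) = [[0.42+0.69j, (-0.45+0.14j), -0.27+0.04j],[0.82+0.14j, (-0.19+0.45j), (-0.15+0.24j)],[(0.95-0.81j), (0.33+0.65j), 0.14+0.41j]] + [[0.42-0.69j, (-0.45-0.14j), -0.27-0.04j], [0.82-0.14j, -0.19-0.45j, -0.15-0.24j], [0.95+0.81j, 0.33-0.65j, 0.14-0.41j]] + [[-0.04+0.00j,0.05-0.00j,(-0.03-0j)], [(0.45-0j),-0.56+0.00j,0.29+0.00j], [-0.81+0.00j,1.01-0.00j,(-0.52-0j)]]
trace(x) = -0.40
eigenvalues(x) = [(0.36+1.54j), (0.36-1.54j), (-1.12+0j)]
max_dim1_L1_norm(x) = 3.05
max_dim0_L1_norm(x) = 3.96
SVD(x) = [[-0.43, 0.24, 0.87], [-0.89, 0.06, -0.46], [-0.16, -0.97, 0.18]] @ diag([2.566783845874283, 2.0186860317693585, 0.5400253639396108]) @ [[-0.92, 0.37, 0.11], [-0.36, -0.93, 0.05], [-0.12, -0.0, -0.99]]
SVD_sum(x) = [[1.02, -0.41, -0.13],[2.1, -0.84, -0.26],[0.38, -0.15, -0.05]] + [[-0.17, -0.44, 0.02], [-0.04, -0.11, 0.01], [0.71, 1.82, -0.1]] + [[-0.06,-0.00,-0.47], [0.03,0.00,0.24], [-0.01,-0.0,-0.10]]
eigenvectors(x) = [[(-0.08+0.47j), (-0.08-0.47j), 0.04+0.00j], [(0.31+0.38j), (0.31-0.38j), (-0.49+0j)], [(0.73+0j), 0.73-0.00j, 0.87+0.00j]]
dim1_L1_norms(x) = [2.21, 3.05, 2.99]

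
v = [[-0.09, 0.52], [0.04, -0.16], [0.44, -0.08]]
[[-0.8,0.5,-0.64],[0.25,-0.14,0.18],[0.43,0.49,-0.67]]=v @ [[0.72, 1.33, -1.81], [-1.41, 1.20, -1.55]]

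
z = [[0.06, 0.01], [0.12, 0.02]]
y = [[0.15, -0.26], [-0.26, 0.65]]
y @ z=[[-0.02,-0.00], [0.06,0.01]]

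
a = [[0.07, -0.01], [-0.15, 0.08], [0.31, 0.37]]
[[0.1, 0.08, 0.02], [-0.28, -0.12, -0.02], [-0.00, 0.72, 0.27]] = a @ [[1.30,1.29,0.38], [-1.1,0.86,0.41]]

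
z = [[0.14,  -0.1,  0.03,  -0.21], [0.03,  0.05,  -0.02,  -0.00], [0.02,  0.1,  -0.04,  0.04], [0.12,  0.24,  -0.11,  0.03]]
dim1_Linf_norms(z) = [0.21, 0.05, 0.1, 0.24]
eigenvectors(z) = [[(-0.76+0j), (-0.76-0j), 0.64+0.00j, (0.3+0j)], [(-0.05+0.13j), -0.05-0.13j, (-0.2+0j), (-0.52+0j)], [0.06+0.20j, (0.06-0.2j), (0.43+0j), -0.72+0.00j], [(-0.15+0.59j), -0.15-0.59j, 0.60+0.00j, (0.34+0j)]]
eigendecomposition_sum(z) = [[(0.07+0.06j), (-0.05+0.17j), (0.02-0.07j), -0.11+0.05j], [(0.01-0.01j), 0.02+0.02j, (-0.01-0.01j), 0.00+0.02j], [(0.01-0.02j), 0.05-0.00j, -0.02+0.00j, (0.02+0.02j)], [0.06-0.04j, (0.12+0.07j), (-0.05-0.03j), (0.01+0.09j)]] + [[(0.07-0.06j), -0.05-0.17j, 0.02+0.07j, -0.11-0.05j],[(0.01+0.01j), (0.02-0.02j), (-0.01+0.01j), -0.02j],[0.01+0.02j, 0.05+0.00j, -0.02-0.00j, (0.02-0.02j)],[(0.06+0.04j), (0.12-0.07j), (-0.05+0.03j), (0.01-0.09j)]] + [[(-0+0j), 0.00-0.00j, (-0+0j), 0j], [0.00-0.00j, -0.00+0.00j, 0.00-0.00j, -0.00-0.00j], [-0.00+0.00j, 0.00-0.00j, (-0+0j), 0j], [-0.00+0.00j, 0.00-0.00j, (-0+0j), 0j]] + [[(-0-0j), (-0+0j), -0.00-0.00j, -0j], [0j, 0.00-0.00j, 0.00+0.00j, (-0+0j)], [0.00+0.00j, 0.00-0.00j, 0j, -0.00+0.00j], [-0.00-0.00j, (-0+0j), -0.00-0.00j, 0.00-0.00j]]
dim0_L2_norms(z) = [0.19, 0.28, 0.12, 0.22]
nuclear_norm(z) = 0.59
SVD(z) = [[0.50, 0.86, -0.08, 0.12],  [-0.15, 0.13, -0.61, -0.76],  [-0.34, 0.05, -0.69, 0.63],  [-0.78, 0.50, 0.37, -0.05]] @ diag([0.33651044068650643, 0.2524696570338452, 0.004313244712842395, 0.0010915613738916204]) @ [[-0.11, -0.83, 0.35, -0.42], [0.73, 0.18, -0.13, -0.65], [0.18, -0.49, -0.82, 0.24], [-0.65, 0.20, -0.43, -0.59]]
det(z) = -0.00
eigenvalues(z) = [(0.09+0.17j), (0.09-0.17j), (-0+0j), 0j]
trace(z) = 0.18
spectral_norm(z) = 0.34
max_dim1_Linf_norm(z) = 0.24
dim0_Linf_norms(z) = [0.14, 0.24, 0.11, 0.21]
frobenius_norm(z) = 0.42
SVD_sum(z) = [[-0.02, -0.14, 0.06, -0.07], [0.01, 0.04, -0.02, 0.02], [0.01, 0.10, -0.04, 0.05], [0.03, 0.22, -0.09, 0.11]] + [[0.16, 0.04, -0.03, -0.14], [0.02, 0.01, -0.0, -0.02], [0.01, 0.0, -0.0, -0.01], [0.09, 0.02, -0.02, -0.08]] + [[-0.0, 0.0, 0.00, -0.0], [-0.0, 0.0, 0.00, -0.0], [-0.00, 0.0, 0.00, -0.00], [0.00, -0.0, -0.0, 0.0]] + [[-0.0, 0.0, -0.0, -0.0], [0.0, -0.0, 0.00, 0.0], [-0.0, 0.0, -0.00, -0.0], [0.00, -0.00, 0.0, 0.00]]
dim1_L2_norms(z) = [0.27, 0.06, 0.12, 0.29]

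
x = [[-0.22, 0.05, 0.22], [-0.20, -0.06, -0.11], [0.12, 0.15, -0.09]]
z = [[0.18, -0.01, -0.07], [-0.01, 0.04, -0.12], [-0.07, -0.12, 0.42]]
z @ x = [[-0.05, -0.00, 0.05], [-0.02, -0.02, 0.0], [0.09, 0.07, -0.04]]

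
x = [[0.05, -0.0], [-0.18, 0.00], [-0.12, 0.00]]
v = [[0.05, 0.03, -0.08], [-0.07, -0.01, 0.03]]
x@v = [[0.0,  0.0,  -0.0], [-0.01,  -0.01,  0.01], [-0.01,  -0.00,  0.01]]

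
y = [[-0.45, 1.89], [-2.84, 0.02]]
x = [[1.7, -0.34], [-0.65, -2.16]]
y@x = [[-1.99, -3.93], [-4.84, 0.92]]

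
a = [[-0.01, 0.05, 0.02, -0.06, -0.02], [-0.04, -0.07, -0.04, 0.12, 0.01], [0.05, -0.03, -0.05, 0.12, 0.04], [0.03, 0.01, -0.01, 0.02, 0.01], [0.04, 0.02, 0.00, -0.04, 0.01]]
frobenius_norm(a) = 0.24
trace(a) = -0.10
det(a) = 0.00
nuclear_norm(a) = 0.35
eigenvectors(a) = [[0.43-0.08j, 0.43+0.08j, 0.17+0.10j, 0.17-0.10j, (0.26+0j)],[-0.31+0.20j, (-0.31-0.2j), (-0.17-0.13j), -0.17+0.13j, 0.17+0.00j],[-0.74+0.00j, (-0.74-0j), -0.73+0.00j, (-0.73-0j), 0.49+0.00j],[(-0.19-0.06j), -0.19+0.06j, -0.22-0.02j, -0.22+0.02j, 0.43+0.00j],[-0.22-0.18j, (-0.22+0.18j), -0.43-0.39j, (-0.43+0.39j), -0.69+0.00j]]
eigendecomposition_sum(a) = [[(-0.01+0.07j), 0.02+0.05j, (0.01+0.03j), -0.03-0.09j, (-0.01+0.01j)], [(-0.01-0.06j), (-0.04-0.03j), -0.01-0.02j, (0.05+0.06j), (0.01-0.01j)], [(0.04-0.11j), (-0.02-0.09j), (-0-0.05j), (0.02+0.16j), 0.02-0.01j], [(0.02-0.03j), -0.03j, -0.01j, (-0.01+0.04j), 0.01+0.00j], [0.04-0.02j, 0.02-0.03j, (0.01-0.02j), (-0.03+0.05j), 0.01+0.00j]] + [[-0.01-0.07j, 0.02-0.05j, 0.01-0.03j, (-0.03+0.09j), (-0.01-0.01j)], [(-0.01+0.06j), (-0.04+0.03j), (-0.01+0.02j), 0.05-0.06j, 0.01+0.01j], [0.04+0.11j, -0.02+0.09j, -0.00+0.05j, 0.02-0.16j, 0.02+0.01j], [(0.02+0.03j), 0.03j, 0.00+0.01j, -0.01-0.04j, 0.01-0.00j], [(0.04+0.02j), 0.02+0.03j, 0.01+0.02j, (-0.03-0.05j), (0.01-0j)]] + [[0.01-0.00j,0.00-0.00j,0.01+0.00j,(-0.01-0j),-0j], [-0.01+0.00j,(-0+0j),(-0.01-0j),(0.01+0.01j),(-0+0j)], [-0.02+0.02j,(0.01+0.01j),-0.02+0.00j,(0.04-0.01j),0.01j], [(-0.01+0j),0j,(-0.01+0j),(0.01-0j),0.00+0.00j], [(-0.02+0j),(-0+0.01j),-0.02-0.01j,0.02+0.02j,(-0+0.01j)]] + [[0.01+0.00j,  0.00+0.00j,  0.01-0.00j,  (-0.01+0j),  0.00+0.00j],[-0.01-0.00j,  (-0-0j),  (-0.01+0j),  0.01-0.01j,  -0.00-0.00j],[-0.02-0.02j,  0.01-0.01j,  (-0.02-0j),  0.04+0.01j,  -0.01j],[(-0.01-0j),  0.00-0.00j,  (-0.01-0j),  (0.01+0j),  0.00-0.00j],[-0.02-0.00j,  -0.00-0.01j,  (-0.02+0.01j),  0.02-0.02j,  (-0-0.01j)]] + [[0.00+0.00j, 0.00-0.00j, -0.00+0.00j, 0.01-0.00j, -0.00+0.00j], [0j, -0j, (-0+0j), (0.01-0j), (-0+0j)], [0.00+0.00j, 0.00-0.00j, (-0+0j), (0.02-0j), -0.00+0.00j], [0j, 0.00-0.00j, (-0+0j), (0.01-0j), (-0+0j)], [(-0-0j), -0.01+0.00j, (0.01-0j), -0.02+0.00j, -0j]]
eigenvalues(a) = [(-0.05+0.03j), (-0.05-0.03j), (-0.01+0.01j), (-0.01-0.01j), (0.01+0j)]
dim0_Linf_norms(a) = [0.05, 0.07, 0.05, 0.12, 0.04]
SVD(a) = [[-0.37, -0.03, -0.81, 0.43, -0.12], [0.65, -0.51, -0.06, 0.49, 0.26], [0.63, 0.6, -0.26, -0.02, -0.42], [0.08, 0.37, -0.29, -0.20, 0.85], [-0.18, 0.48, 0.44, 0.73, 0.13]] @ diag([0.21781529066038044, 0.09224250279230332, 0.02772693757431733, 0.00863361169105278, 0.0021207345576268197]) @ [[0.02, -0.39, -0.30, 0.85, 0.17], [0.88, 0.32, -0.15, 0.01, 0.31], [0.23, -0.84, 0.06, -0.42, 0.25], [-0.21, 0.06, -0.92, -0.31, 0.09], [0.35, -0.2, -0.18, 0.02, -0.90]]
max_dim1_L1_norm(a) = 0.29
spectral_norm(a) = 0.22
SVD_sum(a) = [[-0.00,0.03,0.02,-0.07,-0.01], [0.00,-0.06,-0.04,0.12,0.02], [0.0,-0.05,-0.04,0.12,0.02], [0.00,-0.01,-0.01,0.02,0.0], [-0.0,0.02,0.01,-0.03,-0.01]] + [[-0.00, -0.0, 0.0, -0.0, -0.0], [-0.04, -0.02, 0.01, -0.0, -0.01], [0.05, 0.02, -0.01, 0.0, 0.02], [0.03, 0.01, -0.01, 0.00, 0.01], [0.04, 0.01, -0.01, 0.00, 0.01]] + [[-0.01, 0.02, -0.0, 0.01, -0.01], [-0.0, 0.00, -0.00, 0.00, -0.0], [-0.0, 0.01, -0.0, 0.0, -0.00], [-0.00, 0.01, -0.0, 0.00, -0.00], [0.0, -0.01, 0.00, -0.01, 0.00]] + [[-0.0, 0.00, -0.00, -0.0, 0.0], [-0.0, 0.0, -0.0, -0.0, 0.00], [0.0, -0.00, 0.00, 0.0, -0.0], [0.00, -0.0, 0.0, 0.0, -0.0], [-0.0, 0.0, -0.01, -0.00, 0.0]] + [[-0.0, 0.00, 0.00, -0.0, 0.0], [0.00, -0.00, -0.0, 0.0, -0.00], [-0.00, 0.00, 0.00, -0.0, 0.0], [0.0, -0.0, -0.00, 0.00, -0.0], [0.00, -0.0, -0.00, 0.00, -0.00]]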